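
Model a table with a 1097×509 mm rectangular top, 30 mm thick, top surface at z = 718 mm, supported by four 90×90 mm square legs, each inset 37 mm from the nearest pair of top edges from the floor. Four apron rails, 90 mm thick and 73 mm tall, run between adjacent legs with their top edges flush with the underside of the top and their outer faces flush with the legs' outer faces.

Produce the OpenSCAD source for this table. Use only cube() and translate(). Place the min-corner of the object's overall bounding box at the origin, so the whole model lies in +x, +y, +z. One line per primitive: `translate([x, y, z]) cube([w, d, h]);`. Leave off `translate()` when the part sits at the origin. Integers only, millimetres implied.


// leg_h = 718 - 30 = 688
// apron z = 688 - 73 = 615
translate([0, 0, 688]) cube([1097, 509, 30]);
translate([37, 37, 0]) cube([90, 90, 688]);
translate([970, 37, 0]) cube([90, 90, 688]);
translate([37, 382, 0]) cube([90, 90, 688]);
translate([970, 382, 0]) cube([90, 90, 688]);
translate([127, 37, 615]) cube([843, 90, 73]);
translate([127, 382, 615]) cube([843, 90, 73]);
translate([37, 127, 615]) cube([90, 255, 73]);
translate([970, 127, 615]) cube([90, 255, 73]);


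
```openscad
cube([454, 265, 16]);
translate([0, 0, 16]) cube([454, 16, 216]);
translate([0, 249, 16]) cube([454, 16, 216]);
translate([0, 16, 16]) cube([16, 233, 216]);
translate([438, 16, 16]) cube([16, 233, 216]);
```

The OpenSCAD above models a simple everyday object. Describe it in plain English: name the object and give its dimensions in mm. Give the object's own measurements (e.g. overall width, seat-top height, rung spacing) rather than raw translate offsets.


An open-topped rectangular box: outside dimensions 454×265×232 mm, with a uniform wall and base thickness of 16 mm. The base is a full 454×265 slab on the floor; four walls sit on top of the base. The front and back walls (the −y and +y sides) span the full width; the two side walls fit between them.


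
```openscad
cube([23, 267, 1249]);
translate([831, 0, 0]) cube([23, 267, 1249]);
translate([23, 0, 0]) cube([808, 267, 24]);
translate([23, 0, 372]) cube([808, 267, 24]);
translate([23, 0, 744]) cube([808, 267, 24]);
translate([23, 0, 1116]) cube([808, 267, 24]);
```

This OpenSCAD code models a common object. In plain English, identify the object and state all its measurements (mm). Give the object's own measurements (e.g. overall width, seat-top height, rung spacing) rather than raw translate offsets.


An open bookshelf. Two side panels, each 23 mm thick, 267 mm deep and 1249 mm tall, stand 854 mm apart (outside-to-outside). Between them sit 4 shelves, each 24 mm thick and 267 mm deep, spanning the full gap between the sides. The bottom shelf rests on the floor (its underside at z = 0) and the clear gap between one shelf's top and the next shelf's underside is 348 mm.


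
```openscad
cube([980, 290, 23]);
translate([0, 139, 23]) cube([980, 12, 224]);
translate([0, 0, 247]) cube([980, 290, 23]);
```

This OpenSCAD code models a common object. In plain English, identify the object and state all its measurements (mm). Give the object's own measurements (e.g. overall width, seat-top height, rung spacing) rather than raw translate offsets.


An I-beam lying along x, 980 mm long. Overall section height 270 mm. Two flanges 290 mm wide (y) and 23 mm thick, one on the floor and one at the top; a web 12 mm thick runs between them, centred on the flange width.


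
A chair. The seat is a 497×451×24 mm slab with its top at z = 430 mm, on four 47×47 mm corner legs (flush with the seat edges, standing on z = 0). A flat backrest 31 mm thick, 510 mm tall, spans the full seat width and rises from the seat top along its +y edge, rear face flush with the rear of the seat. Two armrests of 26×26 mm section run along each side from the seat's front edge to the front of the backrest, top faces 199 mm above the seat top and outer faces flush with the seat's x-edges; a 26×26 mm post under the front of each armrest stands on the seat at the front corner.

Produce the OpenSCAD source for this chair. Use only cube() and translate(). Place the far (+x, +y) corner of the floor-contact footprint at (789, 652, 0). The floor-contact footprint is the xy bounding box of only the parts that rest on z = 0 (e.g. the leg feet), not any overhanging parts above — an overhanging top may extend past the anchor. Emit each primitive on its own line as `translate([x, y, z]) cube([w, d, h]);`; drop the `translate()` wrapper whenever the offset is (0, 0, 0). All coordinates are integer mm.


translate([292, 201, 406]) cube([497, 451, 24]);
translate([292, 201, 0]) cube([47, 47, 406]);
translate([742, 201, 0]) cube([47, 47, 406]);
translate([292, 605, 0]) cube([47, 47, 406]);
translate([742, 605, 0]) cube([47, 47, 406]);
translate([292, 621, 430]) cube([497, 31, 510]);
translate([292, 201, 603]) cube([26, 420, 26]);
translate([763, 201, 603]) cube([26, 420, 26]);
translate([292, 201, 430]) cube([26, 26, 173]);
translate([763, 201, 430]) cube([26, 26, 173]);


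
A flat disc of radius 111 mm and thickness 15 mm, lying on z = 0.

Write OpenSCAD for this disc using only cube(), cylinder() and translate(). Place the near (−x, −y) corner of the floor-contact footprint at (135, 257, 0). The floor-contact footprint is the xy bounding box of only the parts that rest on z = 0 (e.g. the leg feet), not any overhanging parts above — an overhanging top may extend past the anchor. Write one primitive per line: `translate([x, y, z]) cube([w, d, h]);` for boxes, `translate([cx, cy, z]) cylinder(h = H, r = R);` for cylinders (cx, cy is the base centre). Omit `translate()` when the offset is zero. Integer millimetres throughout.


translate([246, 368, 0]) cylinder(h = 15, r = 111);


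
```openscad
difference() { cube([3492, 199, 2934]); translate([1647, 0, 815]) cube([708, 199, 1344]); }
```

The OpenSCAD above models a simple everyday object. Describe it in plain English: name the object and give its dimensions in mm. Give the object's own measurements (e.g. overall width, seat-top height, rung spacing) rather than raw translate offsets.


A wall 3492 mm long (x), 199 mm thick (y), 2934 mm tall, with a rectangular window opening cut through it. The opening is 708 mm wide and 1344 mm tall; its sill is at z = 815 mm and its near (−x) edge is 1647 mm from the wall's −x end. The opening passes through the full wall thickness.


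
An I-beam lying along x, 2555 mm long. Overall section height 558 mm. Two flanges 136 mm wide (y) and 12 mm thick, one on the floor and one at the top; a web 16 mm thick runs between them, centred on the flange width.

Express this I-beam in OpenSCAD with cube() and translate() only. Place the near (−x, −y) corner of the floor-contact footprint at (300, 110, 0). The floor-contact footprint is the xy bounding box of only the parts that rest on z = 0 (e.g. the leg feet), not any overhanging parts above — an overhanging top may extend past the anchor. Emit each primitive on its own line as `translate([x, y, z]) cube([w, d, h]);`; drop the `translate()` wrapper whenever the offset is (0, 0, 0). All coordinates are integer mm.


translate([300, 110, 0]) cube([2555, 136, 12]);
translate([300, 170, 12]) cube([2555, 16, 534]);
translate([300, 110, 546]) cube([2555, 136, 12]);


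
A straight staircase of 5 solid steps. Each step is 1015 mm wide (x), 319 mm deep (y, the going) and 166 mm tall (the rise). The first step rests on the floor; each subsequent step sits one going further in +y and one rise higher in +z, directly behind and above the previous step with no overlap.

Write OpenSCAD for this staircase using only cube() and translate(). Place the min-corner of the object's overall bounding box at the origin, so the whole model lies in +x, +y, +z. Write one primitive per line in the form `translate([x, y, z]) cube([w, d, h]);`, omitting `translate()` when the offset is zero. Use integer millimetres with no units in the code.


cube([1015, 319, 166]);
translate([0, 319, 166]) cube([1015, 319, 166]);
translate([0, 638, 332]) cube([1015, 319, 166]);
translate([0, 957, 498]) cube([1015, 319, 166]);
translate([0, 1276, 664]) cube([1015, 319, 166]);


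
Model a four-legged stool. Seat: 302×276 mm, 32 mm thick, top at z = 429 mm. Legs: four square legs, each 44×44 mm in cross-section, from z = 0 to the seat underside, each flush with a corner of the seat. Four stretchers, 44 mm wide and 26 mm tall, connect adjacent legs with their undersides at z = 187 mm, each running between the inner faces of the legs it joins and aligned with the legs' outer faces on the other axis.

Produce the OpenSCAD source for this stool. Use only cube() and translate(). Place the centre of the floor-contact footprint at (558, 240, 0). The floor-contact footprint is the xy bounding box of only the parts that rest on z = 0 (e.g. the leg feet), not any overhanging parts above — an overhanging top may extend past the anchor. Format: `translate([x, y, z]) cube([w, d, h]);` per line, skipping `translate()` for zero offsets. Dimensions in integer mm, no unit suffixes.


// leg_h = 429 - 32 = 397
// stretcher span = 302 - 2*44 = 214
translate([407, 102, 397]) cube([302, 276, 32]);
translate([407, 102, 0]) cube([44, 44, 397]);
translate([665, 102, 0]) cube([44, 44, 397]);
translate([407, 334, 0]) cube([44, 44, 397]);
translate([665, 334, 0]) cube([44, 44, 397]);
translate([451, 102, 187]) cube([214, 44, 26]);
translate([451, 334, 187]) cube([214, 44, 26]);
translate([407, 146, 187]) cube([44, 188, 26]);
translate([665, 146, 187]) cube([44, 188, 26]);


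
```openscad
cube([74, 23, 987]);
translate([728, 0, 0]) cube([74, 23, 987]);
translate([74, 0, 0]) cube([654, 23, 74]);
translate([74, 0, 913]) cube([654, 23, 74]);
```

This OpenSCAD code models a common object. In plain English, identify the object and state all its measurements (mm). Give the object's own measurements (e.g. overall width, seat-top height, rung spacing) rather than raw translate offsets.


A rectangular picture frame lying in the x–z plane (depth along y). The opening is 654 mm wide (x) by 839 mm tall (z), surrounded by a border 74 mm wide on all four sides. The frame is 23 mm deep and is made of two full-height vertical stiles with two horizontal rails fitted between them.


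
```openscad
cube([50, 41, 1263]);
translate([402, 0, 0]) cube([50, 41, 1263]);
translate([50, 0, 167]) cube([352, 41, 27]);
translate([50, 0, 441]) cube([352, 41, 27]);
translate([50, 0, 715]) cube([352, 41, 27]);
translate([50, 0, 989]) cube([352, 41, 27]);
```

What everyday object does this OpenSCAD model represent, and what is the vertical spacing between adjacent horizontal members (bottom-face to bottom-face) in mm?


A ladder. The rung spacing is 274 mm.

Two tall 50×41 posts with 4 short bars between them — a ladder. Adjacent rungs sit at z = 167 and z = 441, so the spacing is 441 − 167 = 274 mm.


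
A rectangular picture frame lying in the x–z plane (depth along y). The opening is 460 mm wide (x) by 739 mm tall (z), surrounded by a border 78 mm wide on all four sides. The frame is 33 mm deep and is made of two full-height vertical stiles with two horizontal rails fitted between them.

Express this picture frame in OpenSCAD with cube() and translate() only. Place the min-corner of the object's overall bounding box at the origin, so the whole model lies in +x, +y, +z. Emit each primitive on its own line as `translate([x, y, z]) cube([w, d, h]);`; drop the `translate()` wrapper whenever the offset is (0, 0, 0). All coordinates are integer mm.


cube([78, 33, 895]);
translate([538, 0, 0]) cube([78, 33, 895]);
translate([78, 0, 0]) cube([460, 33, 78]);
translate([78, 0, 817]) cube([460, 33, 78]);


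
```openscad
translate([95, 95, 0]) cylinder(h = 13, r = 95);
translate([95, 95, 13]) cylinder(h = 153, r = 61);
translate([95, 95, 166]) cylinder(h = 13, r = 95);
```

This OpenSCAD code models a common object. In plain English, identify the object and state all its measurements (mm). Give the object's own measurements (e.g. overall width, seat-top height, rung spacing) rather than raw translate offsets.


A spool: two coaxial disc flanges of radius 95 mm and thickness 13 mm, joined by a core cylinder of radius 61 mm and height 153 mm. The lower flange rests on z = 0 and the three cylinders share a vertical axis.


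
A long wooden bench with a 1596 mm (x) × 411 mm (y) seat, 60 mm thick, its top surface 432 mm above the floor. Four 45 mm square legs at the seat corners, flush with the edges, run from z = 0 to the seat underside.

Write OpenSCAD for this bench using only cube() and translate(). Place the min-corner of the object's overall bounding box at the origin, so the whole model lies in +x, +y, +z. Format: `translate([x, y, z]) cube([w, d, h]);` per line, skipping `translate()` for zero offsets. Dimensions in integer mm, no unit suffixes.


// leg_h = 432 − 60 = 372
translate([0, 0, 372]) cube([1596, 411, 60]);
cube([45, 45, 372]);
translate([0, 366, 0]) cube([45, 45, 372]);
translate([1551, 0, 0]) cube([45, 45, 372]);
translate([1551, 366, 0]) cube([45, 45, 372]);


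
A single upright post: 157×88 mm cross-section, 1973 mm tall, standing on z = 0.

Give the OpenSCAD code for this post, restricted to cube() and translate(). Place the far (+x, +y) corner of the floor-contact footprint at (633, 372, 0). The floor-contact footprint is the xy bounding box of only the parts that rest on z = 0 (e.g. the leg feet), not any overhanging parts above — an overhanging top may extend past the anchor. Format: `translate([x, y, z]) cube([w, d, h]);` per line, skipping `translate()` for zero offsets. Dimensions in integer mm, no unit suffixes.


translate([476, 284, 0]) cube([157, 88, 1973]);


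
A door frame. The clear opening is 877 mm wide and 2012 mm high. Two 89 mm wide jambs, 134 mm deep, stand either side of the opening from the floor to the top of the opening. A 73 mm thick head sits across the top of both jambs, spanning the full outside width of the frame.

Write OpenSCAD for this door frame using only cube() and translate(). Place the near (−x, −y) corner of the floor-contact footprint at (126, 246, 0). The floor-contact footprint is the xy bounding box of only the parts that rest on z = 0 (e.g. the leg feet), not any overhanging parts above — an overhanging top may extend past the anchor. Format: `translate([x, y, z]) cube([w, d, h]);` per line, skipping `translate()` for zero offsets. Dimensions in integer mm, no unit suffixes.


translate([126, 246, 0]) cube([89, 134, 2012]);
translate([1092, 246, 0]) cube([89, 134, 2012]);
translate([126, 246, 2012]) cube([1055, 134, 73]);


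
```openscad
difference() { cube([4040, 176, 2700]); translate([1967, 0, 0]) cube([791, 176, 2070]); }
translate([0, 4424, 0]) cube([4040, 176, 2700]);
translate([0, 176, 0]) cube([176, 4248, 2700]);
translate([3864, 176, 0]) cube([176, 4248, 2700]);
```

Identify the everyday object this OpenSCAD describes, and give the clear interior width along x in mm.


A single room. The interior width is 3688 mm.

Four walls enclosing a rectangle with a door in the front wall — a room. Outside width 4040 minus two 176 mm walls gives 3688 mm.


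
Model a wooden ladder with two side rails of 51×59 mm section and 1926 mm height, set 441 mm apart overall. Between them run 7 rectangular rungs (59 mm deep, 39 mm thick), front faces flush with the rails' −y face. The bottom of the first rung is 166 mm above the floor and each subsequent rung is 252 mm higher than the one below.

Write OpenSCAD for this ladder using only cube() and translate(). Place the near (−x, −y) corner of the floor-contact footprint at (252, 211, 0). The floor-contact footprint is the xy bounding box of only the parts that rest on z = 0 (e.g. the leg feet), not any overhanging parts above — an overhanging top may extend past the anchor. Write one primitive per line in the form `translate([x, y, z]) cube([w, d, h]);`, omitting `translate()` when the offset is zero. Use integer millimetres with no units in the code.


translate([252, 211, 0]) cube([51, 59, 1926]);
translate([642, 211, 0]) cube([51, 59, 1926]);
translate([303, 211, 166]) cube([339, 59, 39]);
translate([303, 211, 418]) cube([339, 59, 39]);
translate([303, 211, 670]) cube([339, 59, 39]);
translate([303, 211, 922]) cube([339, 59, 39]);
translate([303, 211, 1174]) cube([339, 59, 39]);
translate([303, 211, 1426]) cube([339, 59, 39]);
translate([303, 211, 1678]) cube([339, 59, 39]);


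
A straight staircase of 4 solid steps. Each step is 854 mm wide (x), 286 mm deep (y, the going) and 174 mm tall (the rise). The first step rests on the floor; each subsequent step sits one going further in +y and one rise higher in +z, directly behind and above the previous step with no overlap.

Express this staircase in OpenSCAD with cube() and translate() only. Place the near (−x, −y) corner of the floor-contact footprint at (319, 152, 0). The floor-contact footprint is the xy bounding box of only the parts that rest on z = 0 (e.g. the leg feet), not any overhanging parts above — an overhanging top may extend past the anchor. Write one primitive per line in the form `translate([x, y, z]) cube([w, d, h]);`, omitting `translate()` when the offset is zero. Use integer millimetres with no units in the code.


translate([319, 152, 0]) cube([854, 286, 174]);
translate([319, 438, 174]) cube([854, 286, 174]);
translate([319, 724, 348]) cube([854, 286, 174]);
translate([319, 1010, 522]) cube([854, 286, 174]);


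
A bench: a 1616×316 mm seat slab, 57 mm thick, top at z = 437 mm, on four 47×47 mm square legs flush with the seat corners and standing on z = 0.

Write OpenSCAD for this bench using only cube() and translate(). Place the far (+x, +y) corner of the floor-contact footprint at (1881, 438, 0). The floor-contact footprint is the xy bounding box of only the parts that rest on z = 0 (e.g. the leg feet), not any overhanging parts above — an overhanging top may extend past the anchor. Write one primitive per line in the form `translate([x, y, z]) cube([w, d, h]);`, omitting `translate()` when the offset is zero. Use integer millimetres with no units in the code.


translate([265, 122, 380]) cube([1616, 316, 57]);
translate([265, 122, 0]) cube([47, 47, 380]);
translate([265, 391, 0]) cube([47, 47, 380]);
translate([1834, 122, 0]) cube([47, 47, 380]);
translate([1834, 391, 0]) cube([47, 47, 380]);


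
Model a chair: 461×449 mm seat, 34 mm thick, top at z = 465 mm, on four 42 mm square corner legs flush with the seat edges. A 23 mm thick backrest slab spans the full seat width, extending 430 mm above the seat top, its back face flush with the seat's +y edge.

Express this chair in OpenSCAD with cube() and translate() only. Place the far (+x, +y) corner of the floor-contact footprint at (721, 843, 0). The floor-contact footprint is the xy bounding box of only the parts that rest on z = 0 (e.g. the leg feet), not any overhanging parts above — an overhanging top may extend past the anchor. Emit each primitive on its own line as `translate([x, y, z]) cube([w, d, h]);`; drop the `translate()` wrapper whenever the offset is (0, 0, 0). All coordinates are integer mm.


translate([260, 394, 431]) cube([461, 449, 34]);
translate([260, 394, 0]) cube([42, 42, 431]);
translate([679, 394, 0]) cube([42, 42, 431]);
translate([260, 801, 0]) cube([42, 42, 431]);
translate([679, 801, 0]) cube([42, 42, 431]);
translate([260, 820, 465]) cube([461, 23, 430]);


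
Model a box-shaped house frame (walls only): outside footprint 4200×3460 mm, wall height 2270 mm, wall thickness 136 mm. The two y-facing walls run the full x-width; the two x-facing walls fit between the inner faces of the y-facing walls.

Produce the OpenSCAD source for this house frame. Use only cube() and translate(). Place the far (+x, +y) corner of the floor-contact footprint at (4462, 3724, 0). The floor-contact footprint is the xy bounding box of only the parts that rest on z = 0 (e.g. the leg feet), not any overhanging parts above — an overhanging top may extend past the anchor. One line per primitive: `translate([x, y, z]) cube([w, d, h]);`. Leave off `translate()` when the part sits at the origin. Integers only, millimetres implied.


translate([262, 264, 0]) cube([4200, 136, 2270]);
translate([262, 3588, 0]) cube([4200, 136, 2270]);
translate([262, 400, 0]) cube([136, 3188, 2270]);
translate([4326, 400, 0]) cube([136, 3188, 2270]);


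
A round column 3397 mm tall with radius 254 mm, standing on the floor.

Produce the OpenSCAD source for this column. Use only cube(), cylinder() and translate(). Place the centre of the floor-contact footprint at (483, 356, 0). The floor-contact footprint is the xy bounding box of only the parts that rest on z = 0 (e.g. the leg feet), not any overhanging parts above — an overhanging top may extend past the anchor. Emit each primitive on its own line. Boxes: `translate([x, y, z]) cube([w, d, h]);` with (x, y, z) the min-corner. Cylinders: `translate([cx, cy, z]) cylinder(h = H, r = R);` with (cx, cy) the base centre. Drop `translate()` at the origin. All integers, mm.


translate([483, 356, 0]) cylinder(h = 3397, r = 254);


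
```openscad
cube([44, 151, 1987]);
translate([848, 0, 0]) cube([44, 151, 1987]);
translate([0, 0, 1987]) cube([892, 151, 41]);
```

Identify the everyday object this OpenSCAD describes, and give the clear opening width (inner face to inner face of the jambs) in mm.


A door frame. The clear opening width is 804 mm.

Two 1987 mm tall posts with a header on top — a door frame. The left jamb is 44 mm wide at x = 0; the right jamb starts at x = 848. The clear opening is 848 − 44 = 804 mm.


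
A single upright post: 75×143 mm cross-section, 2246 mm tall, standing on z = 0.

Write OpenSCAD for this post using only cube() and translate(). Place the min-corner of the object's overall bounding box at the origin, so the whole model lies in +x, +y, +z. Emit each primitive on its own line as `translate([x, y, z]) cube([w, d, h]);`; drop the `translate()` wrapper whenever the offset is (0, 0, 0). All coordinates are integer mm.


cube([75, 143, 2246]);


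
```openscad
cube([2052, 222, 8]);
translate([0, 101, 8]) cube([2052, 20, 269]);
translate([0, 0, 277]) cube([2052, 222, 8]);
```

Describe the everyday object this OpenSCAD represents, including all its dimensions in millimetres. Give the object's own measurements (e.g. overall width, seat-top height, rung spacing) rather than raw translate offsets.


An I-beam lying along x, 2052 mm long. Overall section height 285 mm. Two flanges 222 mm wide (y) and 8 mm thick, one on the floor and one at the top; a web 20 mm thick runs between them, centred on the flange width.


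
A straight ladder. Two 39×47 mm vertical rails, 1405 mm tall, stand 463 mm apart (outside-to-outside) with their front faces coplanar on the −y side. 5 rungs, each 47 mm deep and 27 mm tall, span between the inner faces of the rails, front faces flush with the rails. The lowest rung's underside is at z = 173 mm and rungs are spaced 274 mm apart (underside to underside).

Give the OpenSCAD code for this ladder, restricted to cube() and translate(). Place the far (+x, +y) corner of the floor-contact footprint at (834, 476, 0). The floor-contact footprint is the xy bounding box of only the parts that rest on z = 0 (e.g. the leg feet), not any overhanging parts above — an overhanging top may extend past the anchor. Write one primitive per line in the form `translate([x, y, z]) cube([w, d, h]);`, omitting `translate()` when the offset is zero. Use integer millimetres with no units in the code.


// rung span = 463 - 2*39 = 385
// rung[k] z = 173 + k*274
translate([371, 429, 0]) cube([39, 47, 1405]);
translate([795, 429, 0]) cube([39, 47, 1405]);
translate([410, 429, 173]) cube([385, 47, 27]);
translate([410, 429, 447]) cube([385, 47, 27]);
translate([410, 429, 721]) cube([385, 47, 27]);
translate([410, 429, 995]) cube([385, 47, 27]);
translate([410, 429, 1269]) cube([385, 47, 27]);


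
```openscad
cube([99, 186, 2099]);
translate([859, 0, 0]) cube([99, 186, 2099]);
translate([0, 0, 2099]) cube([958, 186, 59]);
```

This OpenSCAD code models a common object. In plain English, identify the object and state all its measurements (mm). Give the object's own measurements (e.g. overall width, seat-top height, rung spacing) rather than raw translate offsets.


A door frame. The clear opening is 760 mm wide and 2099 mm high. Two 99 mm wide jambs, 186 mm deep, stand either side of the opening from the floor to the top of the opening. A 59 mm thick head sits across the top of both jambs, spanning the full outside width of the frame.


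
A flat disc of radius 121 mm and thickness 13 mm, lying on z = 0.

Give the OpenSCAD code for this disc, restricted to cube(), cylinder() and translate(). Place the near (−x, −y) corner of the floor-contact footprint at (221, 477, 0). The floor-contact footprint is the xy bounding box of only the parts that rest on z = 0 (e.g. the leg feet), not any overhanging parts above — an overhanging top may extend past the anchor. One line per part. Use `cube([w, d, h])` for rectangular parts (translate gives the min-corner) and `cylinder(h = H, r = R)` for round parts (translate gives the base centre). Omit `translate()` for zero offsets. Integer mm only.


translate([342, 598, 0]) cylinder(h = 13, r = 121);


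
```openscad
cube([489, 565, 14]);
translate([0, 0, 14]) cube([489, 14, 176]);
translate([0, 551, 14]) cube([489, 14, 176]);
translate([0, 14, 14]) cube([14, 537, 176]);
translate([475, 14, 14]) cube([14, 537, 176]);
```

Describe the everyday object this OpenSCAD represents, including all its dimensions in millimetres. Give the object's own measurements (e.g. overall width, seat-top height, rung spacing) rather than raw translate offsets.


An open-topped rectangular box: outside dimensions 489×565×190 mm, with a uniform wall and base thickness of 14 mm. The base is a full 489×565 slab on the floor; four walls sit on top of the base. The front and back walls (the −y and +y sides) span the full width; the two side walls fit between them.


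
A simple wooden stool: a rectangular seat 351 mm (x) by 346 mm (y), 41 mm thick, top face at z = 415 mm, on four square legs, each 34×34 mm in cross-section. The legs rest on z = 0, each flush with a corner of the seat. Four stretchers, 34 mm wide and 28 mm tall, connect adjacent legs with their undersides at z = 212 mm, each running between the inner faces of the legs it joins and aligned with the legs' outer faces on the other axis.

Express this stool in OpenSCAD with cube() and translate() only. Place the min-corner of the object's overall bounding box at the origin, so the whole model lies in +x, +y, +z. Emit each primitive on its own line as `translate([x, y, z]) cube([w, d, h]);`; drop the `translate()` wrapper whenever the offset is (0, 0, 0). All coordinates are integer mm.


translate([0, 0, 374]) cube([351, 346, 41]);
cube([34, 34, 374]);
translate([317, 0, 0]) cube([34, 34, 374]);
translate([0, 312, 0]) cube([34, 34, 374]);
translate([317, 312, 0]) cube([34, 34, 374]);
translate([34, 0, 212]) cube([283, 34, 28]);
translate([34, 312, 212]) cube([283, 34, 28]);
translate([0, 34, 212]) cube([34, 278, 28]);
translate([317, 34, 212]) cube([34, 278, 28]);


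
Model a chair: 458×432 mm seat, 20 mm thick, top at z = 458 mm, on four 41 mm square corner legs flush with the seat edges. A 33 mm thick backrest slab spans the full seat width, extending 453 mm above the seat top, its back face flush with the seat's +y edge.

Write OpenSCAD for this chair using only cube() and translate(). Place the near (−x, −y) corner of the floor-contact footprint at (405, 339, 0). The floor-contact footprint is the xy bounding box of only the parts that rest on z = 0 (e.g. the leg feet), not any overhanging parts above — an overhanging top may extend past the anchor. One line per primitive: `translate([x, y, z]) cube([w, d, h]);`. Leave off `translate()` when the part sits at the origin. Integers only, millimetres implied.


translate([405, 339, 438]) cube([458, 432, 20]);
translate([405, 339, 0]) cube([41, 41, 438]);
translate([822, 339, 0]) cube([41, 41, 438]);
translate([405, 730, 0]) cube([41, 41, 438]);
translate([822, 730, 0]) cube([41, 41, 438]);
translate([405, 738, 458]) cube([458, 33, 453]);


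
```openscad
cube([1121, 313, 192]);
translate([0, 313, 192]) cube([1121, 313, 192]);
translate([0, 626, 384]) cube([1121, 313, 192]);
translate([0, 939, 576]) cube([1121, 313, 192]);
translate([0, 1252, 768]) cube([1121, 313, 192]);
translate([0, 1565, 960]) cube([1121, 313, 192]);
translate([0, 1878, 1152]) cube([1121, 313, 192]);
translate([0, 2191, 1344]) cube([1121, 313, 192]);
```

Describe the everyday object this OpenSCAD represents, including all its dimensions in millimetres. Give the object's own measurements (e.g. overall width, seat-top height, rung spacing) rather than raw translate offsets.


A straight staircase of 8 solid steps. Each step is 1121 mm wide (x), 313 mm deep (y, the going) and 192 mm tall (the rise). The first step rests on the floor; each subsequent step sits one going further in +y and one rise higher in +z, directly behind and above the previous step with no overlap.


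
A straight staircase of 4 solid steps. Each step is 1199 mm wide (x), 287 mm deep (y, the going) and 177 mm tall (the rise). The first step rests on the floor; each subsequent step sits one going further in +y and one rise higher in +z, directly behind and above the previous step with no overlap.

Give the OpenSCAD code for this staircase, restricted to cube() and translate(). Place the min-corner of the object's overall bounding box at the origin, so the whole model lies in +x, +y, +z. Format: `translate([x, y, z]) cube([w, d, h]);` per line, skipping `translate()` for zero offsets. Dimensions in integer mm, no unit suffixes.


cube([1199, 287, 177]);
translate([0, 287, 177]) cube([1199, 287, 177]);
translate([0, 574, 354]) cube([1199, 287, 177]);
translate([0, 861, 531]) cube([1199, 287, 177]);


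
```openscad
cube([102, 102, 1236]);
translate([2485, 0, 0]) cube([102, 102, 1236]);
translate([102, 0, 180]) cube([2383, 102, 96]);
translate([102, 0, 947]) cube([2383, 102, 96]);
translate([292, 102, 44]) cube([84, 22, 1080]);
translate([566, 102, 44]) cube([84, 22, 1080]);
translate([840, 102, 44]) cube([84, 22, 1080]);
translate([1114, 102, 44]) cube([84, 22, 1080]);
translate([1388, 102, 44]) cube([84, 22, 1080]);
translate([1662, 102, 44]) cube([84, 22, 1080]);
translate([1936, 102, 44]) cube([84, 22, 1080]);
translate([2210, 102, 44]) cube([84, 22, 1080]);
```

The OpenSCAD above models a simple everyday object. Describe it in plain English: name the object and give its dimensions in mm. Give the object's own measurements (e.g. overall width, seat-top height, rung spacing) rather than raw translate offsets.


A fence section. Two 102×102 mm posts, 1236 mm tall, stand on the floor with a clear span of 2383 mm between their inner faces. Two horizontal rails of 102×96 mm section span the gap between the posts with their undersides at z = 180 mm and z = 947 mm, flush with the posts' −y face. 8 pickets, each 84 mm wide, 22 mm thick and 1080 mm tall, are fixed to the +y face of the rails with their bottoms at z = 44 mm, spaced across the span with a 190 mm gap after the −x post and between neighbouring pickets, with 191 mm left before the +x post.


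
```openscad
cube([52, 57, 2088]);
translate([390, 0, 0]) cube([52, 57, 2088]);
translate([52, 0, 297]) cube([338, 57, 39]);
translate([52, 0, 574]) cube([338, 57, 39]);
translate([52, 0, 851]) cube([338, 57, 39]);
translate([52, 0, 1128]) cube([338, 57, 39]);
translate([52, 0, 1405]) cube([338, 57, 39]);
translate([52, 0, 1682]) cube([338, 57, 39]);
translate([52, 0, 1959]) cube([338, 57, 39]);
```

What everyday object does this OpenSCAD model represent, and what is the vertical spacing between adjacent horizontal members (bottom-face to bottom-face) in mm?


A ladder. The rung spacing is 277 mm.

Two tall 52×57 posts with 7 short bars between them — a ladder. Adjacent rungs sit at z = 297 and z = 574, so the spacing is 574 − 297 = 277 mm.


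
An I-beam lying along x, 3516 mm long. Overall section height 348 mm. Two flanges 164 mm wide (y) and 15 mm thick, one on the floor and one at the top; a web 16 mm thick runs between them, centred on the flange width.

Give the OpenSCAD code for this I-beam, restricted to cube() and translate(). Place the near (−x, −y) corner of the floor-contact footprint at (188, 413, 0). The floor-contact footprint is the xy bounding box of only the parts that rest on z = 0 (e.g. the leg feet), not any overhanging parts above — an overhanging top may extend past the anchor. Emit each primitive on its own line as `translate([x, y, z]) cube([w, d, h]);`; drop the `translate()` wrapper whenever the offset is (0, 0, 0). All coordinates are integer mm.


translate([188, 413, 0]) cube([3516, 164, 15]);
translate([188, 487, 15]) cube([3516, 16, 318]);
translate([188, 413, 333]) cube([3516, 164, 15]);


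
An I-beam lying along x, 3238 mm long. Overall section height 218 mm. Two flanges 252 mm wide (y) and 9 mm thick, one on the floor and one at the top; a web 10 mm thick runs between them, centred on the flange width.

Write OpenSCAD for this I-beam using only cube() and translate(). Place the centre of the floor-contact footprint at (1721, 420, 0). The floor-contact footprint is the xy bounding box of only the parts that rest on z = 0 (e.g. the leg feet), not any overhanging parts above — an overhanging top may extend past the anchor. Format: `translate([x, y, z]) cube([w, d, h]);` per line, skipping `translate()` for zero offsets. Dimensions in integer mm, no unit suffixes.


translate([102, 294, 0]) cube([3238, 252, 9]);
translate([102, 415, 9]) cube([3238, 10, 200]);
translate([102, 294, 209]) cube([3238, 252, 9]);


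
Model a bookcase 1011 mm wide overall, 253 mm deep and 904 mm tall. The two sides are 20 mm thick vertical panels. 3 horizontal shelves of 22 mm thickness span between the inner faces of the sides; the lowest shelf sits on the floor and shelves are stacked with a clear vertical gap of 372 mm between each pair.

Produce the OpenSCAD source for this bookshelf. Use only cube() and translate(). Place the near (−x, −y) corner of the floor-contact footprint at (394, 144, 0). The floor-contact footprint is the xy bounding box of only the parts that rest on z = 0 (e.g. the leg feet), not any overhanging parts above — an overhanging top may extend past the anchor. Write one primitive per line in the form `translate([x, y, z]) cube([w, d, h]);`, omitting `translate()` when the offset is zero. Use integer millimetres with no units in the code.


translate([394, 144, 0]) cube([20, 253, 904]);
translate([1385, 144, 0]) cube([20, 253, 904]);
translate([414, 144, 0]) cube([971, 253, 22]);
translate([414, 144, 394]) cube([971, 253, 22]);
translate([414, 144, 788]) cube([971, 253, 22]);


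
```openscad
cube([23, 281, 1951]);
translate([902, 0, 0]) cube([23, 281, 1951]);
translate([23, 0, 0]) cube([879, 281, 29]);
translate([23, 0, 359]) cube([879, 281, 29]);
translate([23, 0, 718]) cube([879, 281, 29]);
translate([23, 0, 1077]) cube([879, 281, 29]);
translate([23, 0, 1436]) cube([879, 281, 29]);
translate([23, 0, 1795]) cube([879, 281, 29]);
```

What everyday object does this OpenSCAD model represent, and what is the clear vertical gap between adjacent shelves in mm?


A bookshelf. The clear shelf gap is 330 mm.

Two tall side panels with 6 horizontal boards between them — a bookshelf. The first two shelf undersides are at z = 0 and z = 359; with shelf thickness 29, the clear gap is 359 − 0 − 29 = 330 mm.


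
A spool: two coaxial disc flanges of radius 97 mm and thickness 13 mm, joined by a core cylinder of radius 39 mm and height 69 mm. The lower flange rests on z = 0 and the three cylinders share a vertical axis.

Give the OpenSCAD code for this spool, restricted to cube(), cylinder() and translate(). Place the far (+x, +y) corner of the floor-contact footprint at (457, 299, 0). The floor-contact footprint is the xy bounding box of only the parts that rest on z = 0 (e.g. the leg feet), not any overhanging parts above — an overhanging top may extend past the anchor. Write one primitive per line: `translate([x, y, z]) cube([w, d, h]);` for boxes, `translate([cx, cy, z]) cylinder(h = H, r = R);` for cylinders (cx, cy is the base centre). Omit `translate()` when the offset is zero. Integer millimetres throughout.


translate([360, 202, 0]) cylinder(h = 13, r = 97);
translate([360, 202, 13]) cylinder(h = 69, r = 39);
translate([360, 202, 82]) cylinder(h = 13, r = 97);


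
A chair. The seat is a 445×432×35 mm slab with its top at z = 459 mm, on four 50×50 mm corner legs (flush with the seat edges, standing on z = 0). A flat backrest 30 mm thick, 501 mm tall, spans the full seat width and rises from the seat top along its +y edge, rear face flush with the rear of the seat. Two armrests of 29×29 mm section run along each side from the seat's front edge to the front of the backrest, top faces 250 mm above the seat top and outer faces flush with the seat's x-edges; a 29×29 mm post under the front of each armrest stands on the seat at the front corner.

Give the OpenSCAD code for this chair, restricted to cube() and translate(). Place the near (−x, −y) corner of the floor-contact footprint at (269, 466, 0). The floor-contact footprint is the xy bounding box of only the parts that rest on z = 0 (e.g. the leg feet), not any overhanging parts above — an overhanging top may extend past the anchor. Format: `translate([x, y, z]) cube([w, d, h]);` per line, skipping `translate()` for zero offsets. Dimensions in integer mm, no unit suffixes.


translate([269, 466, 424]) cube([445, 432, 35]);
translate([269, 466, 0]) cube([50, 50, 424]);
translate([664, 466, 0]) cube([50, 50, 424]);
translate([269, 848, 0]) cube([50, 50, 424]);
translate([664, 848, 0]) cube([50, 50, 424]);
translate([269, 868, 459]) cube([445, 30, 501]);
translate([269, 466, 680]) cube([29, 402, 29]);
translate([685, 466, 680]) cube([29, 402, 29]);
translate([269, 466, 459]) cube([29, 29, 221]);
translate([685, 466, 459]) cube([29, 29, 221]);


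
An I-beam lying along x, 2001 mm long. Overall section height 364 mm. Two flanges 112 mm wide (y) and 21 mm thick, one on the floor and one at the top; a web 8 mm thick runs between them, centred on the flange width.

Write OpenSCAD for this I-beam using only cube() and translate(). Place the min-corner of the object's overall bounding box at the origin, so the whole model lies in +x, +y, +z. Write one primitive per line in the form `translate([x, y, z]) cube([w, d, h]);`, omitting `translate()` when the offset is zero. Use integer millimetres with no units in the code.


cube([2001, 112, 21]);
translate([0, 52, 21]) cube([2001, 8, 322]);
translate([0, 0, 343]) cube([2001, 112, 21]);


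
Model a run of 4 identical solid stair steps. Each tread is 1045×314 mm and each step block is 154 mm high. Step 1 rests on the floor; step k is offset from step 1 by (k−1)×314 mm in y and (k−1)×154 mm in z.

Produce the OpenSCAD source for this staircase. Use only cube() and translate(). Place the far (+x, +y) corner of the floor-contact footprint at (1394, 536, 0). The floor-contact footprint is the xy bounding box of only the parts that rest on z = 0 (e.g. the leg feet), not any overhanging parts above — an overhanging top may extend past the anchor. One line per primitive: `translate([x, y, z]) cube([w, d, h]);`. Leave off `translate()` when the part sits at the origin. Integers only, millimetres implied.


translate([349, 222, 0]) cube([1045, 314, 154]);
translate([349, 536, 154]) cube([1045, 314, 154]);
translate([349, 850, 308]) cube([1045, 314, 154]);
translate([349, 1164, 462]) cube([1045, 314, 154]);


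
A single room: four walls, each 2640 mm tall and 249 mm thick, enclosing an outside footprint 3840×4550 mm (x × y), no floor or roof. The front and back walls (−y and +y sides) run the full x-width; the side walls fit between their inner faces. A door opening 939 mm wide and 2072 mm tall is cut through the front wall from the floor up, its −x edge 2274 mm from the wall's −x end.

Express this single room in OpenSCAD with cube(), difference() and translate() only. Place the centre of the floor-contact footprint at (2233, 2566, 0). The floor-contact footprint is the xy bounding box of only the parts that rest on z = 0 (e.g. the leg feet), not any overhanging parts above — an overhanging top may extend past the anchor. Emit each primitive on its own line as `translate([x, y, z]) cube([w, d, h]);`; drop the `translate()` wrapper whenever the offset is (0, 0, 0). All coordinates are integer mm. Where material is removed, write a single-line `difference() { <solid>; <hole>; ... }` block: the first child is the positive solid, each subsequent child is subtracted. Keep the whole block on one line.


difference() { translate([313, 291, 0]) cube([3840, 249, 2640]); translate([2587, 291, 0]) cube([939, 249, 2072]); }
translate([313, 4592, 0]) cube([3840, 249, 2640]);
translate([313, 540, 0]) cube([249, 4052, 2640]);
translate([3904, 540, 0]) cube([249, 4052, 2640]);
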